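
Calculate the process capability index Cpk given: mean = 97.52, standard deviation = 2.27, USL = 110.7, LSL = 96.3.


Cpu = (USL - mean) / (3*sigma) = (110.7 - 97.52) / (3*2.27) = 1.9354
Cpl = (mean - LSL) / (3*sigma) = (97.52 - 96.3) / (3*2.27) = 0.1791
Cpk = min(Cpu, Cpl) = 0.1791

0.1791


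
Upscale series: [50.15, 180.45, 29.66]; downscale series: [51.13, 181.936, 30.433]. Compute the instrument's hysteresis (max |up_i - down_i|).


|50.15 - 51.13| = 0.9800
|180.45 - 181.936| = 1.4860
|29.66 - 30.433| = 0.7730
hysteresis = max(diffs) = 1.4860

1.4860


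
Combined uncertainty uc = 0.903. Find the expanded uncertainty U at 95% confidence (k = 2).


U = k * uc
U = 2 * 0.903
U = 1.8060

1.8060


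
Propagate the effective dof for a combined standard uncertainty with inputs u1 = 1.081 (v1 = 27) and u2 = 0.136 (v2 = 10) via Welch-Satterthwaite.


uc = sqrt(u1^2 + u2^2) = sqrt(1.081^2 + 0.136^2) = 1.0895215
v_eff = uc^4 / (u1^4/v1 + u2^4/v2)
= 1.0895215^4 / (1.081^4/27 + 0.136^4/10)
= 1.4091046 / 0.050609574
v_eff = 27.8426

27.8426


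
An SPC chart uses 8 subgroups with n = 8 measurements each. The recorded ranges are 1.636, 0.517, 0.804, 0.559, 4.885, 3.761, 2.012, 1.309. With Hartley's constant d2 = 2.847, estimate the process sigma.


R_bar = (1.636 + 0.517 + 0.804 + 0.559 + 4.885 + 3.761 + 2.012 + 1.309) / 8
R_bar = 15.483 / 8 = 1.935375
sigma_hat = R_bar / d2 = 1.935375 / 2.847 = 0.6798

0.6798


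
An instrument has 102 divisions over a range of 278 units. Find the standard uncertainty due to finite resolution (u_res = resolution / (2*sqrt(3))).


resolution = range / divisions
resolution = 278 / 102 = 2.7254902
u_res = resolution / (2*sqrt(3))
u_res = 2.7254902 / 3.4641016
u_res = 0.7868

0.7868


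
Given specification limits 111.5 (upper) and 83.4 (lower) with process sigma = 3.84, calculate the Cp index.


Cp = (USL - LSL) / (6 * sigma)
= (111.5 - 83.4) / (6 * 3.84)
= 28.1000 / 23.0400
= 1.2196

1.2196


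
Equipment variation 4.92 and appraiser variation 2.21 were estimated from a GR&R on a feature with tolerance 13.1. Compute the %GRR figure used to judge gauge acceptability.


GRR = sqrt(EV^2 + AV^2) = sqrt(4.92^2 + 2.21^2) = 5.393561
%GRR = GRR / tol * 100 = 5.393561 / 13.1 * 100
%GRR = 41.1722

41.1722


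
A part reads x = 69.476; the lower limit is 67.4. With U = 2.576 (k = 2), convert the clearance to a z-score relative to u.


u = U / k = 2.576 / 2 = 1.288
margin = |LSL - x| = |67.4 - 69.476| = 2.076
z = margin / u = 2.076 / 1.288
z = 1.6118

1.6118


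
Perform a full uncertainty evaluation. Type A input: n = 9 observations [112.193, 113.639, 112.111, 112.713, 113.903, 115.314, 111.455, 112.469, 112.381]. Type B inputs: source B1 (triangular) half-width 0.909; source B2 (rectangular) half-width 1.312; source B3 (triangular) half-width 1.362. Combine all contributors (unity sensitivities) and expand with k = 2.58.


mean = (112.193 + 113.639 + 112.111 + 112.713 + 113.903 + 115.314 + 111.455 + 112.469 + 112.381) / 9 = 112.9086667
s = sqrt(sum((x - mean)^2)/(n-1)) = 1.176825
u_A = s / sqrt(n) = 1.176825 / sqrt(9) = 0.392275
u_B1 = 0.909 / sqrt(6) = 0.3710977
u_B2 = 1.312 / sqrt(3) = 0.75748355
u_B3 = 1.362 / sqrt(6) = 0.55603417
uc = sqrt(0.392275^2 + 0.3710977^2 + 0.75748355^2 + 0.55603417^2) = 1.0837659
U = k * uc = 2.58 * 1.0837659
U = 2.7961

2.7961


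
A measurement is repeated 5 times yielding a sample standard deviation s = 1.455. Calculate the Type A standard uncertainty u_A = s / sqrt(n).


u_A = s / sqrt(n)
u_A = 1.455 / sqrt(5)
u_A = 1.455 / 2.236068
u_A = 0.6507

0.6507


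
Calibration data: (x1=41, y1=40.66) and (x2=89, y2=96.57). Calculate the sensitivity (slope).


slope = (y2 - y1) / (x2 - x1)
= (96.57 - 40.66) / (89 - 41)
= 55.9100 / 48
= 1.1648

1.1648


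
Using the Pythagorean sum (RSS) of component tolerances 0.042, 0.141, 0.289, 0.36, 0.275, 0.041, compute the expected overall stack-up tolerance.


RSS = sqrt(0.042^2 + 0.141^2 + 0.289^2 + 0.36^2 + 0.275^2 + 0.041^2)
= sqrt(0.312072)
= 0.5586

0.5586


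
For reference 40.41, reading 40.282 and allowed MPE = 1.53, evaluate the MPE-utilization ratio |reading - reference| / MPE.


e = indication - reference = 40.282 - 40.41 = -0.1280
|e| = 0.1280
ratio = |e| / MPE = 0.1280 / 1.53
ratio = 0.0837

0.0837


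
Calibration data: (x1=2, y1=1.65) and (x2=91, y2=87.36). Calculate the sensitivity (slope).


slope = (y2 - y1) / (x2 - x1)
= (87.36 - 1.65) / (91 - 2)
= 85.7100 / 89
= 0.9630

0.9630


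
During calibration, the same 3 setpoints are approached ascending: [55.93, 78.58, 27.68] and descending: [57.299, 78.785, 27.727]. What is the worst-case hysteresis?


|55.93 - 57.299| = 1.3690
|78.58 - 78.785| = 0.2050
|27.68 - 27.727| = 0.0470
hysteresis = max(diffs) = 1.3690

1.3690


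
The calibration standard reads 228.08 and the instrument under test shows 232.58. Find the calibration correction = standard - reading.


Correction = standard - reading
= 228.08 - 232.58
= -4.5000

-4.5000


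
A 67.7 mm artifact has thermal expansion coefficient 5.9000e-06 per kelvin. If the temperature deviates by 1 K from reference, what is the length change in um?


dL = L * alpha * dT
= 67.7 * 5.9000e-06 * 1
= 3.9940000e-04 mm
dL_um = 3.9940000e-04 * 1000 = 0.3994 um

0.3994


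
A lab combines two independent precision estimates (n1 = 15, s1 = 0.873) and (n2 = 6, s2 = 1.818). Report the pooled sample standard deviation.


s_p = sqrt(((n1-1)*s1^2 + (n2-1)*s2^2) / (n1+n2-2))
numerator = (15-1)*0.873^2 + (6-1)*1.818^2 = 10.669806 + 16.52562 = 27.195426
denominator = 15 + 6 - 2 = 19
s_p^2 = 27.195426 / 19 = 1.4313382
s_p = sqrt(1.4313382) = 1.1964

1.1964


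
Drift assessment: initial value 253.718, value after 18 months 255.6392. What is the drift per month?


rate = (v2 - v1) / months
= (255.6392 - 253.718) / 18
= 1.9212 / 18
= 0.1067

0.1067


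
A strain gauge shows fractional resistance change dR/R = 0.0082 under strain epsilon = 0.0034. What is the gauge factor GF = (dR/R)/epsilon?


GF = (dR/R) / epsilon
= 0.0082 / 0.0034
= 2.4118

2.4118


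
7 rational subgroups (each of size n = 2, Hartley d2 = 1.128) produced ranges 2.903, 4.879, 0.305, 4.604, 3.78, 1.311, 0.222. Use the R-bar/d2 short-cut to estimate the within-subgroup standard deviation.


R_bar = (2.903 + 4.879 + 0.305 + 4.604 + 3.78 + 1.311 + 0.222) / 7
R_bar = 18.004 / 7 = 2.572
sigma_hat = R_bar / d2 = 2.572 / 1.128 = 2.2801

2.2801


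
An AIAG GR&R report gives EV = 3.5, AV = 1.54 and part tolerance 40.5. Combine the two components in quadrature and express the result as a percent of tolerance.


GRR = sqrt(EV^2 + AV^2) = sqrt(3.5^2 + 1.54^2) = 3.8238201
%GRR = GRR / tol * 100 = 3.8238201 / 40.5 * 100
%GRR = 9.4415

9.4415


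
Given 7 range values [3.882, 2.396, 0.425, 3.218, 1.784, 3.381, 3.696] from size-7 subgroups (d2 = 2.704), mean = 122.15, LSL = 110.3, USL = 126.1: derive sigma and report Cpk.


R_bar = (3.882 + 2.396 + 0.425 + 3.218 + 1.784 + 3.381 + 3.696) / 7 = 2.6831429
sigma = R_bar / d2 = 2.6831429 / 2.704 = 0.99228658
Cp = (USL - LSL)/(6*sigma) = (126.1 - 110.3)/(6*0.99228658) = 2.6538
Cpu = (126.1 - 122.15)/(3*0.99228658) = 1.3269
Cpl = (122.15 - 110.3)/(3*0.99228658) = 3.9807
Cpk = min(Cpu, Cpl) = 1.3269

1.3269


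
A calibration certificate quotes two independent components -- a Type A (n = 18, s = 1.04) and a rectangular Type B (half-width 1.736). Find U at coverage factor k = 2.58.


u_A = s / sqrt(n) = 1.04 / sqrt(18) = 0.24513035
u_B = half_width / sqrt(3) = 1.736 / sqrt(3) = 1.0022801
uc = sqrt(u_A^2 + u_B^2) = sqrt(0.24513035^2 + 1.0022801^2) = 1.0318209
U = k * uc = 2.58 * 1.0318209
U = 2.6621

2.6621


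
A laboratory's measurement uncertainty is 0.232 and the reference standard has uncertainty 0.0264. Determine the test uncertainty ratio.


TUR = u_lab / u_ref
= 0.232 / 0.0264
= 8.7879

8.7879


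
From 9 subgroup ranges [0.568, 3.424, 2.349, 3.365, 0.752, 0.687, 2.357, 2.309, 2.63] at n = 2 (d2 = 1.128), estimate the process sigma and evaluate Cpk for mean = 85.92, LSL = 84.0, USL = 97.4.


R_bar = (0.568 + 3.424 + 2.349 + 3.365 + 0.752 + 0.687 + 2.357 + 2.309 + 2.63) / 9 = 2.049
sigma = R_bar / d2 = 2.049 / 1.128 = 1.8164894
Cp = (USL - LSL)/(6*sigma) = (97.4 - 84.0)/(6*1.8164894) = 1.2295
Cpu = (97.4 - 85.92)/(3*1.8164894) = 2.1066
Cpl = (85.92 - 84.0)/(3*1.8164894) = 0.3523
Cpk = min(Cpu, Cpl) = 0.3523

0.3523


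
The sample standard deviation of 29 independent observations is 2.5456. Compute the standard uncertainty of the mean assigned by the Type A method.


u_A = s / sqrt(n)
u_A = 2.5456 / sqrt(29)
u_A = 2.5456 / 5.3851648
u_A = 0.4727

0.4727


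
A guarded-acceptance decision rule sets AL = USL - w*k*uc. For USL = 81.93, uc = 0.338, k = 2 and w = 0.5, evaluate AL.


U = k * uc = 2 * 0.338 = 0.676
guard band g = w * U = 0.5 * 0.676 = 0.338
AL = USL - g = 81.93 - 0.338
AL = 81.5920

81.5920


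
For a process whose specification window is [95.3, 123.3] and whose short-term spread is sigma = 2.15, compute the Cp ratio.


Cp = (USL - LSL) / (6 * sigma)
= (123.3 - 95.3) / (6 * 2.15)
= 28.0000 / 12.9000
= 2.1705

2.1705


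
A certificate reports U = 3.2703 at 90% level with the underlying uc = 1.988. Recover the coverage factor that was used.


k = U / uc
k = 3.2703 / 1.988
k = 1.645

1.645


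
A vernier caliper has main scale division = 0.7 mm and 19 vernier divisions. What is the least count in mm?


LC = MSD / n_div
= 0.7 / 19
= 0.0368

0.0368


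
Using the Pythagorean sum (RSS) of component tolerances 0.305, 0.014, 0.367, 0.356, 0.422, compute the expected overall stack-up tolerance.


RSS = sqrt(0.305^2 + 0.014^2 + 0.367^2 + 0.356^2 + 0.422^2)
= sqrt(0.53273)
= 0.7299

0.7299


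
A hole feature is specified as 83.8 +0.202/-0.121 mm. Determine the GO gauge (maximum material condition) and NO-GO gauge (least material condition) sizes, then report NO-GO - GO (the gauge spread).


GO = nominal - lower_tol (smallest hole = maximum material condition)
GO = 83.8 - 0.121 = 83.679
NO-GO = nominal + upper_tol (largest hole = least material condition)
NO-GO = 83.8 + 0.202 = 84.002
spread = NO-GO - GO = 84.002 - 83.679 = 0.3230

0.3230


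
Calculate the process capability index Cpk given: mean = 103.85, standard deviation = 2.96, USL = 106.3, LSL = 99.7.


Cpu = (USL - mean) / (3*sigma) = (106.3 - 103.85) / (3*2.96) = 0.2759
Cpl = (mean - LSL) / (3*sigma) = (103.85 - 99.7) / (3*2.96) = 0.4673
Cpk = min(Cpu, Cpl) = 0.2759

0.2759


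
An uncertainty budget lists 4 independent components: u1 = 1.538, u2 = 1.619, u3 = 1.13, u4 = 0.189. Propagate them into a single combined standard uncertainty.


uc = sqrt(1.538^2 + 1.619^2 + 1.13^2 + 0.189^2)
uc = sqrt(6.299226)
uc = 2.5098

2.5098


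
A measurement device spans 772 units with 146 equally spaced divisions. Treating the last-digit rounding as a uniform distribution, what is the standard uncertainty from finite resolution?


resolution = range / divisions
resolution = 772 / 146 = 5.2876712
u_res = resolution / (2*sqrt(3))
u_res = 5.2876712 / 3.4641016
u_res = 1.5264

1.5264


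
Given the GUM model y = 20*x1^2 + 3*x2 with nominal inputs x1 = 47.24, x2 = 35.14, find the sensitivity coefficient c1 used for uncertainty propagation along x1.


y = 20*x1^2 + 3*x2
dy/dx1 = 2*20*x1
Evaluate at x1 = 47.24: c1 = 40 * 47.24
c1 = 1889.6000

1889.6000


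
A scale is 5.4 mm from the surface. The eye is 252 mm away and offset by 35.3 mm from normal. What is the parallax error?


error = h * offset / d
= 5.4 * 35.3 / 252
= 0.7564

0.7564


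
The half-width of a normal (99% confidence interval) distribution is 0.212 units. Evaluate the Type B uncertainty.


u_B = half_width / 2.576
u_B = 0.212 / 2.576
u_B = 0.0823

0.0823


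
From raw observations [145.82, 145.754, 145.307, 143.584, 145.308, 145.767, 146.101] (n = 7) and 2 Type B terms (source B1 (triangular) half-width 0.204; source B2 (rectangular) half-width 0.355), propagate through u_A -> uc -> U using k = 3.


mean = (145.82 + 145.754 + 145.307 + 143.584 + 145.308 + 145.767 + 146.101) / 7 = 145.3772857
s = sqrt(sum((x - mean)^2)/(n-1)) = 0.84055175
u_A = s / sqrt(n) = 0.84055175 / sqrt(7) = 0.3176987
u_B1 = 0.204 / sqrt(6) = 0.083282651
u_B2 = 0.355 / sqrt(3) = 0.20495935
uc = sqrt(0.3176987^2 + 0.083282651^2 + 0.20495935^2) = 0.38713925
U = k * uc = 3 * 0.38713925
U = 1.1614

1.1614


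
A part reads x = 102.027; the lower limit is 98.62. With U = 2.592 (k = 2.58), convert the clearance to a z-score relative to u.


u = U / k = 2.592 / 2.58 = 1.0046512
margin = |LSL - x| = |98.62 - 102.027| = 3.407
z = margin / u = 3.407 / 1.0046512
z = 3.3912

3.3912


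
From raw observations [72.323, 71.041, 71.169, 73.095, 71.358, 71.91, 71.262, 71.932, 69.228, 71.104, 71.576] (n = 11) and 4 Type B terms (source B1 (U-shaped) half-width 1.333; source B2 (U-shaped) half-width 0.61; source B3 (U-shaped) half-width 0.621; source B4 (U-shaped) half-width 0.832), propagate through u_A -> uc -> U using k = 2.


mean = (72.323 + 71.041 + 71.169 + 73.095 + 71.358 + 71.91 + 71.262 + 71.932 + 69.228 + 71.104 + 71.576) / 11 = 71.45436364
s = sqrt(sum((x - mean)^2)/(n-1)) = 0.96305735
u_A = s / sqrt(n) = 0.96305735 / sqrt(11) = 0.29037272
u_B1 = 1.333 / sqrt(2) = 0.94257334
u_B2 = 0.61 / sqrt(2) = 0.43133514
u_B3 = 0.621 / sqrt(2) = 0.43911331
u_B4 = 0.832 / sqrt(2) = 0.58831284
uc = sqrt(0.29037272^2 + 0.94257334^2 + 0.43133514^2 + 0.43911331^2 + 0.58831284^2) = 1.3029748
U = k * uc = 2 * 1.3029748
U = 2.6059

2.6059


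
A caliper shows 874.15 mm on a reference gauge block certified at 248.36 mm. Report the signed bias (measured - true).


Systematic error = measured - true
= 874.15 - 248.36
= 625.7900

625.7900


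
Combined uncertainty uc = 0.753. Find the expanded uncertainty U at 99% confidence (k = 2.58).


U = k * uc
U = 2.58 * 0.753
U = 1.9427

1.9427


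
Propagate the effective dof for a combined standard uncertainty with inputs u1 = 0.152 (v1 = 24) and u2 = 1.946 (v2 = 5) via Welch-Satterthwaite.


uc = sqrt(u1^2 + u2^2) = sqrt(0.152^2 + 1.946^2) = 1.9519273
v_eff = uc^4 / (u1^4/v1 + u2^4/v2)
= 1.9519273^4 / (0.152^4/24 + 1.946^4/5)
= 14.516254 / 2.8681688
v_eff = 5.0612

5.0612


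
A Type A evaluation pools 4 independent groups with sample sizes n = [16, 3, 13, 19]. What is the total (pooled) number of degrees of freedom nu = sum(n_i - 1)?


nu = sum_i (n_i - 1)
nu = ((16 - 1) + (3 - 1) + (13 - 1) + (19 - 1))
nu = 15 + 2 + 12 + 18
nu = 47

47


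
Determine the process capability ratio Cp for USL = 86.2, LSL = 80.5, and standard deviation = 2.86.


Cp = (USL - LSL) / (6 * sigma)
= (86.2 - 80.5) / (6 * 2.86)
= 5.7000 / 17.1600
= 0.3322

0.3322


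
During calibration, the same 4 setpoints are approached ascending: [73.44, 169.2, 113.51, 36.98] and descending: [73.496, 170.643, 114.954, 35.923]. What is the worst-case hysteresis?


|73.44 - 73.496| = 0.0560
|169.2 - 170.643| = 1.4430
|113.51 - 114.954| = 1.4440
|36.98 - 35.923| = 1.0570
hysteresis = max(diffs) = 1.4440

1.4440


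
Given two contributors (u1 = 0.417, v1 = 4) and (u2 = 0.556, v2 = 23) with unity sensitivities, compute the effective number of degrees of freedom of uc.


uc = sqrt(u1^2 + u2^2) = sqrt(0.417^2 + 0.556^2) = 0.695
v_eff = uc^4 / (u1^4/v1 + u2^4/v2)
= 0.695^4 / (0.417^4/4 + 0.556^4/23)
= 0.23331315 / 0.011714349
v_eff = 19.9169

19.9169


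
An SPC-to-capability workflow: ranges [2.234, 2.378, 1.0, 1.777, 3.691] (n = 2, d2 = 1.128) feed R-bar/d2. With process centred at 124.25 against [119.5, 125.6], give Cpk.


R_bar = (2.234 + 2.378 + 1.0 + 1.777 + 3.691) / 5 = 2.216
sigma = R_bar / d2 = 2.216 / 1.128 = 1.964539
Cp = (USL - LSL)/(6*sigma) = (125.6 - 119.5)/(6*1.964539) = 0.5175
Cpu = (125.6 - 124.25)/(3*1.964539) = 0.2291
Cpl = (124.25 - 119.5)/(3*1.964539) = 0.8060
Cpk = min(Cpu, Cpl) = 0.2291

0.2291


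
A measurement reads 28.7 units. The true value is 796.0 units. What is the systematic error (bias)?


Systematic error = measured - true
= 28.7 - 796.0
= -767.3000

-767.3000


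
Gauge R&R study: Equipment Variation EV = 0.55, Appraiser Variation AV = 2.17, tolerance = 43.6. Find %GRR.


GRR = sqrt(EV^2 + AV^2) = sqrt(0.55^2 + 2.17^2) = 2.2386156
%GRR = GRR / tol * 100 = 2.2386156 / 43.6 * 100
%GRR = 5.1344

5.1344


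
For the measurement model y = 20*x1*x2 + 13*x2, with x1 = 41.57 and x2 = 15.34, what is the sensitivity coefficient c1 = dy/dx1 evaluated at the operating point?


y = 20*x1*x2 + 13*x2
dy/dx1 = 20*x2
Evaluate at x2 = 15.34: c1 = 20 * 15.34
c1 = 306.8000

306.8000


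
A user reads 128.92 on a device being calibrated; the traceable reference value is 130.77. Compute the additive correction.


Correction = standard - reading
= 130.77 - 128.92
= 1.8500

1.8500


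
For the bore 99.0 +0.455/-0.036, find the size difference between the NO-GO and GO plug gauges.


GO = nominal - lower_tol (smallest hole = maximum material condition)
GO = 99.0 - 0.036 = 98.964
NO-GO = nominal + upper_tol (largest hole = least material condition)
NO-GO = 99.0 + 0.455 = 99.455
spread = NO-GO - GO = 99.455 - 98.964 = 0.4910

0.4910


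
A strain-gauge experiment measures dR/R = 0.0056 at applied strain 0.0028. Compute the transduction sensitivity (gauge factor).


GF = (dR/R) / epsilon
= 0.0056 / 0.0028
= 2.0000

2.0000


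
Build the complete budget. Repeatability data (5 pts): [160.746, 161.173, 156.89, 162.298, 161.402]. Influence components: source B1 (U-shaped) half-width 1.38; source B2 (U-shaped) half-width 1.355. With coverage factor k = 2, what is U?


mean = (160.746 + 161.173 + 156.89 + 162.298 + 161.402) / 5 = 160.5018
s = sqrt(sum((x - mean)^2)/(n-1)) = 2.0971371
u_A = s / sqrt(n) = 2.0971371 / sqrt(5) = 0.93786822
u_B1 = 1.38 / sqrt(2) = 0.97580736
u_B2 = 1.355 / sqrt(2) = 0.95812969
uc = sqrt(0.93786822^2 + 0.97580736^2 + 0.95812969^2) = 1.6582549
U = k * uc = 2 * 1.6582549
U = 3.3165

3.3165


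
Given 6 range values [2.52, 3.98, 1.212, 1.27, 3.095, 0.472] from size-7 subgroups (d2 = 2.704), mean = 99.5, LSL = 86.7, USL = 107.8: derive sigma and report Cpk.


R_bar = (2.52 + 3.98 + 1.212 + 1.27 + 3.095 + 0.472) / 6 = 2.0915
sigma = R_bar / d2 = 2.0915 / 2.704 = 0.77348373
Cp = (USL - LSL)/(6*sigma) = (107.8 - 86.7)/(6*0.77348373) = 4.5465
Cpu = (107.8 - 99.5)/(3*0.77348373) = 3.5769
Cpl = (99.5 - 86.7)/(3*0.77348373) = 5.5162
Cpk = min(Cpu, Cpl) = 3.5769

3.5769


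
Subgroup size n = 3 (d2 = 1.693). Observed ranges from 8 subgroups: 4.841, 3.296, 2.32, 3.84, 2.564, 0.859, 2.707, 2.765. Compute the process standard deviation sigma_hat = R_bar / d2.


R_bar = (4.841 + 3.296 + 2.32 + 3.84 + 2.564 + 0.859 + 2.707 + 2.765) / 8
R_bar = 23.192 / 8 = 2.899
sigma_hat = R_bar / d2 = 2.899 / 1.693 = 1.7123

1.7123


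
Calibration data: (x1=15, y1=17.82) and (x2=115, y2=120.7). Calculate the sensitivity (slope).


slope = (y2 - y1) / (x2 - x1)
= (120.7 - 17.82) / (115 - 15)
= 102.8800 / 100
= 1.0288

1.0288


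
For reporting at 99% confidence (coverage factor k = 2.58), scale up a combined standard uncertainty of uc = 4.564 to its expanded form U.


U = k * uc
U = 2.58 * 4.564
U = 11.7751

11.7751


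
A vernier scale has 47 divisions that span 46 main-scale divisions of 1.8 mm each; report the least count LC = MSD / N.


LC = MSD / n_div
= 1.8 / 47
= 0.0383

0.0383


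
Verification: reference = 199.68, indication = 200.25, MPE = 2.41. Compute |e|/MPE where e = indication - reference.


e = indication - reference = 200.25 - 199.68 = 0.5700
|e| = 0.5700
ratio = |e| / MPE = 0.5700 / 2.41
ratio = 0.2365

0.2365


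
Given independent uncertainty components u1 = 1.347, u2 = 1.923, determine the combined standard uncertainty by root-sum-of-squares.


uc = sqrt(1.347^2 + 1.923^2)
uc = sqrt(5.512338)
uc = 2.3478

2.3478


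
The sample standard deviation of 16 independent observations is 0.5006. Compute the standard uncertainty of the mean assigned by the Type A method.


u_A = s / sqrt(n)
u_A = 0.5006 / sqrt(16)
u_A = 0.5006 / 4
u_A = 0.1252

0.1252


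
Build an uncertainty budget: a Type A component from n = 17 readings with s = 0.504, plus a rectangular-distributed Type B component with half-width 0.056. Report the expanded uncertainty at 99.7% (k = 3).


u_A = s / sqrt(n) = 0.504 / sqrt(17) = 0.12223796
u_B = half_width / sqrt(3) = 0.056 / sqrt(3) = 0.032331615
uc = sqrt(u_A^2 + u_B^2) = sqrt(0.12223796^2 + 0.032331615^2) = 0.1264415
U = k * uc = 3 * 0.1264415
U = 0.3793

0.3793


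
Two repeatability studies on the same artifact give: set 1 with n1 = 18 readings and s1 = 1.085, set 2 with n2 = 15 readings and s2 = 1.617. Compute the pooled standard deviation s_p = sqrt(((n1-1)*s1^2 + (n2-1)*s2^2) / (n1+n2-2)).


s_p = sqrt(((n1-1)*s1^2 + (n2-1)*s2^2) / (n1+n2-2))
numerator = (18-1)*1.085^2 + (15-1)*1.617^2 = 20.012825 + 36.605646 = 56.618471
denominator = 18 + 15 - 2 = 31
s_p^2 = 56.618471 / 31 = 1.8264023
s_p = sqrt(1.8264023) = 1.3514

1.3514


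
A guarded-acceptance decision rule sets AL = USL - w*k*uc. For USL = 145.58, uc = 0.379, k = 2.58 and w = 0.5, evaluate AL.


U = k * uc = 2.58 * 0.379 = 0.97782
guard band g = w * U = 0.5 * 0.97782 = 0.48891
AL = USL - g = 145.58 - 0.48891
AL = 145.0911

145.0911


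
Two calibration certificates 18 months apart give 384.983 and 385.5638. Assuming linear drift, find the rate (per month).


rate = (v2 - v1) / months
= (385.5638 - 384.983) / 18
= 0.5808 / 18
= 0.0323

0.0323


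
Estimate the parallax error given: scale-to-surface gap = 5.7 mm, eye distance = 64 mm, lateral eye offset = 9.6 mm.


error = h * offset / d
= 5.7 * 9.6 / 64
= 0.8550

0.8550


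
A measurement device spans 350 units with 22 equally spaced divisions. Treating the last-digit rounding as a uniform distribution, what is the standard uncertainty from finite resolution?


resolution = range / divisions
resolution = 350 / 22 = 15.909091
u_res = resolution / (2*sqrt(3))
u_res = 15.909091 / 3.4641016
u_res = 4.5926

4.5926


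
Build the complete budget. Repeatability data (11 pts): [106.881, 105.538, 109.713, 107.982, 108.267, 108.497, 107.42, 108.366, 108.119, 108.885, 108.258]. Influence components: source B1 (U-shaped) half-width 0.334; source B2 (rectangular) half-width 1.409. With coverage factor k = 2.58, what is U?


mean = (106.881 + 105.538 + 109.713 + 107.982 + 108.267 + 108.497 + 107.42 + 108.366 + 108.119 + 108.885 + 108.258) / 11 = 107.9932727
s = sqrt(sum((x - mean)^2)/(n-1)) = 1.0908897
u_A = s / sqrt(n) = 1.0908897 / sqrt(11) = 0.32891562
u_B1 = 0.334 / sqrt(2) = 0.23617366
u_B2 = 1.409 / sqrt(3) = 0.81348653
uc = sqrt(0.32891562^2 + 0.23617366^2 + 0.81348653^2) = 0.90869347
U = k * uc = 2.58 * 0.90869347
U = 2.3444

2.3444


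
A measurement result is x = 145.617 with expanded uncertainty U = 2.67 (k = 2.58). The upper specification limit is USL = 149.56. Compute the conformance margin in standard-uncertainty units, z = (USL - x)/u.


u = U / k = 2.67 / 2.58 = 1.0348837
margin = |USL - x| = |149.56 - 145.617| = 3.943
z = margin / u = 3.943 / 1.0348837
z = 3.8101

3.8101


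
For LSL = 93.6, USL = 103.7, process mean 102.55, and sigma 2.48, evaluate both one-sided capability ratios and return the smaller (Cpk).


Cpu = (USL - mean) / (3*sigma) = (103.7 - 102.55) / (3*2.48) = 0.1546
Cpl = (mean - LSL) / (3*sigma) = (102.55 - 93.6) / (3*2.48) = 1.2030
Cpk = min(Cpu, Cpl) = 0.1546

0.1546


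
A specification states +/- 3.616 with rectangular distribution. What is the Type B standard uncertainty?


u_B = half_width / sqrt(3)
u_B = 3.616 / 1.7320508
u_B = 2.0877

2.0877


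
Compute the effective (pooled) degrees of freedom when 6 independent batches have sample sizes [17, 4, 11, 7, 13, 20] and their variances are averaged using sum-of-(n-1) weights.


nu = sum_i (n_i - 1)
nu = ((17 - 1) + (4 - 1) + (11 - 1) + (7 - 1) + (13 - 1) + (20 - 1))
nu = 16 + 3 + 10 + 6 + 12 + 19
nu = 66

66


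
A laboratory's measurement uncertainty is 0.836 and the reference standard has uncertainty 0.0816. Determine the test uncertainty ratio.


TUR = u_lab / u_ref
= 0.836 / 0.0816
= 10.2451

10.2451


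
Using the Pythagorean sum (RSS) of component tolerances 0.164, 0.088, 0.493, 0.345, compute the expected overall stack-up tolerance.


RSS = sqrt(0.164^2 + 0.088^2 + 0.493^2 + 0.345^2)
= sqrt(0.396714)
= 0.6299

0.6299


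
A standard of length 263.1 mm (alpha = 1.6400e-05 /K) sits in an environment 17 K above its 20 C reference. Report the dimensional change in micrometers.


dL = L * alpha * dT
= 263.1 * 1.6400e-05 * 17
= 0.0733523 mm
dL_um = 0.0733523 * 1000 = 73.3523 um

73.3523


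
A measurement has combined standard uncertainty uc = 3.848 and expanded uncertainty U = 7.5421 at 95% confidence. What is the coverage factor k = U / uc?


k = U / uc
k = 7.5421 / 3.848
k = 1.96

1.96


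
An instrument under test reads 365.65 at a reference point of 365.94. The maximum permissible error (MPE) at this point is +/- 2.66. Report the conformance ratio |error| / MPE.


e = indication - reference = 365.65 - 365.94 = -0.2900
|e| = 0.2900
ratio = |e| / MPE = 0.2900 / 2.66
ratio = 0.1090

0.1090


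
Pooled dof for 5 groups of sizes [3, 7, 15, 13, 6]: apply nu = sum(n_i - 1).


nu = sum_i (n_i - 1)
nu = ((3 - 1) + (7 - 1) + (15 - 1) + (13 - 1) + (6 - 1))
nu = 2 + 6 + 14 + 12 + 5
nu = 39

39


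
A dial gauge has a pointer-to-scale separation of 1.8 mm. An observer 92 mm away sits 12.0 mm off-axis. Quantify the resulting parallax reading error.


error = h * offset / d
= 1.8 * 12.0 / 92
= 0.2348

0.2348


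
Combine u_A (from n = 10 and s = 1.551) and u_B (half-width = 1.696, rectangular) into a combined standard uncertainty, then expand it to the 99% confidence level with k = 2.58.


u_A = s / sqrt(n) = 1.551 / sqrt(10) = 0.49046927
u_B = half_width / sqrt(3) = 1.696 / sqrt(3) = 0.97918606
uc = sqrt(u_A^2 + u_B^2) = sqrt(0.49046927^2 + 0.97918606^2) = 1.0951554
U = k * uc = 2.58 * 1.0951554
U = 2.8255

2.8255


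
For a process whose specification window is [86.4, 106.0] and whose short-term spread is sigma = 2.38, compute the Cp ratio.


Cp = (USL - LSL) / (6 * sigma)
= (106.0 - 86.4) / (6 * 2.38)
= 19.6000 / 14.2800
= 1.3725

1.3725


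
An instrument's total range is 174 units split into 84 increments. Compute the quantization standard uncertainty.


resolution = range / divisions
resolution = 174 / 84 = 2.0714286
u_res = resolution / (2*sqrt(3))
u_res = 2.0714286 / 3.4641016
u_res = 0.5980

0.5980


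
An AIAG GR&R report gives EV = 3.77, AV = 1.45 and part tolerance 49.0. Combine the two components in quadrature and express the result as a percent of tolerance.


GRR = sqrt(EV^2 + AV^2) = sqrt(3.77^2 + 1.45^2) = 4.0392326
%GRR = GRR / tol * 100 = 4.0392326 / 49.0 * 100
%GRR = 8.2433

8.2433


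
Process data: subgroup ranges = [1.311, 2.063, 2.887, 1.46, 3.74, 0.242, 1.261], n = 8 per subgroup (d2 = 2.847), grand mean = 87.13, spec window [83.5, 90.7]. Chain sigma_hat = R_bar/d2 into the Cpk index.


R_bar = (1.311 + 2.063 + 2.887 + 1.46 + 3.74 + 0.242 + 1.261) / 7 = 1.852
sigma = R_bar / d2 = 1.852 / 2.847 = 0.65050931
Cp = (USL - LSL)/(6*sigma) = (90.7 - 83.5)/(6*0.65050931) = 1.8447
Cpu = (90.7 - 87.13)/(3*0.65050931) = 1.8293
Cpl = (87.13 - 83.5)/(3*0.65050931) = 1.8601
Cpk = min(Cpu, Cpl) = 1.8293

1.8293


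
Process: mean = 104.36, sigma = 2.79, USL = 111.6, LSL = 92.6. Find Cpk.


Cpu = (USL - mean) / (3*sigma) = (111.6 - 104.36) / (3*2.79) = 0.8650
Cpl = (mean - LSL) / (3*sigma) = (104.36 - 92.6) / (3*2.79) = 1.4050
Cpk = min(Cpu, Cpl) = 0.8650

0.8650


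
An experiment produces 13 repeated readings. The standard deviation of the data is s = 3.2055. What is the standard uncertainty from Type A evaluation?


u_A = s / sqrt(n)
u_A = 3.2055 / sqrt(13)
u_A = 3.2055 / 3.6055513
u_A = 0.8890

0.8890


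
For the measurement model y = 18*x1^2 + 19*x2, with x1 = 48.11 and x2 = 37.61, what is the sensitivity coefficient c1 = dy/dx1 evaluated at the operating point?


y = 18*x1^2 + 19*x2
dy/dx1 = 2*18*x1
Evaluate at x1 = 48.11: c1 = 36 * 48.11
c1 = 1731.9600

1731.9600


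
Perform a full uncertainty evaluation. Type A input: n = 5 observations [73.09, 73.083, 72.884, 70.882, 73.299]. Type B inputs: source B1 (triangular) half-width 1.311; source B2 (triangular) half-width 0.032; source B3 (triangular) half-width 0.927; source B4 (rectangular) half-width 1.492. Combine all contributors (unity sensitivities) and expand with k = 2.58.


mean = (73.09 + 73.083 + 72.884 + 70.882 + 73.299) / 5 = 72.6476
s = sqrt(sum((x - mean)^2)/(n-1)) = 0.99785284
u_A = s / sqrt(n) = 0.99785284 / sqrt(5) = 0.44625336
u_B1 = 1.311 / sqrt(6) = 0.53521351
u_B2 = 0.032 / sqrt(6) = 0.013063945
u_B3 = 0.927 / sqrt(6) = 0.37844617
u_B4 = 1.492 / sqrt(3) = 0.8614066
uc = sqrt(0.44625336^2 + 0.53521351^2 + 0.013063945^2 + 0.37844617^2 + 0.8614066^2) = 1.170901
U = k * uc = 2.58 * 1.170901
U = 3.0209

3.0209


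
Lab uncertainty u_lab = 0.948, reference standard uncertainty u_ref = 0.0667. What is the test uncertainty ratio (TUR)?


TUR = u_lab / u_ref
= 0.948 / 0.0667
= 14.2129

14.2129


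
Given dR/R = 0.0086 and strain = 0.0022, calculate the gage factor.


GF = (dR/R) / epsilon
= 0.0086 / 0.0022
= 3.9091

3.9091


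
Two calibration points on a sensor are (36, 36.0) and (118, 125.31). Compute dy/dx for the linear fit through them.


slope = (y2 - y1) / (x2 - x1)
= (125.31 - 36.0) / (118 - 36)
= 89.3100 / 82
= 1.0891

1.0891


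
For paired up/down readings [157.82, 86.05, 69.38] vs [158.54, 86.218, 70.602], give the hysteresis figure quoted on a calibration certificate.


|157.82 - 158.54| = 0.7200
|86.05 - 86.218| = 0.1680
|69.38 - 70.602| = 1.2220
hysteresis = max(diffs) = 1.2220

1.2220


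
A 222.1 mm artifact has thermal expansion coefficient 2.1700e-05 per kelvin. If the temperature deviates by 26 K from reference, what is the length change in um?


dL = L * alpha * dT
= 222.1 * 2.1700e-05 * 26
= 0.1253088 mm
dL_um = 0.1253088 * 1000 = 125.3088 um

125.3088


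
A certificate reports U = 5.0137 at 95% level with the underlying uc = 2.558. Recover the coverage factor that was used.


k = U / uc
k = 5.0137 / 2.558
k = 1.96

1.96


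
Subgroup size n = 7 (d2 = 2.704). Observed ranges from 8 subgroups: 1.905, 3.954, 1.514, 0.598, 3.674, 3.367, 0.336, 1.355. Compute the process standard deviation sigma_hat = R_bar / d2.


R_bar = (1.905 + 3.954 + 1.514 + 0.598 + 3.674 + 3.367 + 0.336 + 1.355) / 8
R_bar = 16.703 / 8 = 2.087875
sigma_hat = R_bar / d2 = 2.087875 / 2.704 = 0.7721

0.7721


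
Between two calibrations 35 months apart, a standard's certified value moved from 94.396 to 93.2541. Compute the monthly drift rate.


rate = (v2 - v1) / months
= (93.2541 - 94.396) / 35
= -1.1419 / 35
= -0.0326

-0.0326


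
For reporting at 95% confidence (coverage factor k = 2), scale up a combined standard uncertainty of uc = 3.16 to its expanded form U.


U = k * uc
U = 2 * 3.16
U = 6.3200

6.3200


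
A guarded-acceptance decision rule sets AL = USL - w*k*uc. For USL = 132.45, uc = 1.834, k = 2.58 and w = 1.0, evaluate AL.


U = k * uc = 2.58 * 1.834 = 4.73172
guard band g = w * U = 1.0 * 4.73172 = 4.73172
AL = USL - g = 132.45 - 4.73172
AL = 127.7183

127.7183


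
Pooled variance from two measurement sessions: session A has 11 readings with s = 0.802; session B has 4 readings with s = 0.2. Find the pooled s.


s_p = sqrt(((n1-1)*s1^2 + (n2-1)*s2^2) / (n1+n2-2))
numerator = (11-1)*0.802^2 + (4-1)*0.2^2 = 6.43204 + 0.12 = 6.55204
denominator = 11 + 4 - 2 = 13
s_p^2 = 6.55204 / 13 = 0.50400308
s_p = sqrt(0.50400308) = 0.7099

0.7099


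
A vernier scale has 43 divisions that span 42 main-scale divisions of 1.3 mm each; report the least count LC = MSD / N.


LC = MSD / n_div
= 1.3 / 43
= 0.0302

0.0302


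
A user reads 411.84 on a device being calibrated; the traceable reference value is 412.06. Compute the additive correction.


Correction = standard - reading
= 412.06 - 411.84
= 0.2200

0.2200


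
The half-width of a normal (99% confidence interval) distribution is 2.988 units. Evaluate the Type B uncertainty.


u_B = half_width / 2.576
u_B = 2.988 / 2.576
u_B = 1.1599

1.1599


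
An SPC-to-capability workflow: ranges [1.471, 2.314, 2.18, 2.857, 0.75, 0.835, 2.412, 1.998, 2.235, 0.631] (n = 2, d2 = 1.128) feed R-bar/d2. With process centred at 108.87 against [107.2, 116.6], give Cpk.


R_bar = (1.471 + 2.314 + 2.18 + 2.857 + 0.75 + 0.835 + 2.412 + 1.998 + 2.235 + 0.631) / 10 = 1.7683
sigma = R_bar / d2 = 1.7683 / 1.128 = 1.5676418
Cp = (USL - LSL)/(6*sigma) = (116.6 - 107.2)/(6*1.5676418) = 0.9994
Cpu = (116.6 - 108.87)/(3*1.5676418) = 1.6437
Cpl = (108.87 - 107.2)/(3*1.5676418) = 0.3551
Cpk = min(Cpu, Cpl) = 0.3551

0.3551


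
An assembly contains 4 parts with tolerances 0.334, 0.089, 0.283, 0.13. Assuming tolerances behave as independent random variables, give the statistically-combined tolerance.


RSS = sqrt(0.334^2 + 0.089^2 + 0.283^2 + 0.13^2)
= sqrt(0.216466)
= 0.4653

0.4653


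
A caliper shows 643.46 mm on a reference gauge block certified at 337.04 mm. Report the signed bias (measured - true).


Systematic error = measured - true
= 643.46 - 337.04
= 306.4200

306.4200


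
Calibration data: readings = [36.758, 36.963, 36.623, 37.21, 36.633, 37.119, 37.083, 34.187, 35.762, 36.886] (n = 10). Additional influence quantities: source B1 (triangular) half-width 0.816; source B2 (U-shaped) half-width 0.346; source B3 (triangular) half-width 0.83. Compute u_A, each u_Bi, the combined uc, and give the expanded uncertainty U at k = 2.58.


mean = (36.758 + 36.963 + 36.623 + 37.21 + 36.633 + 37.119 + 37.083 + 34.187 + 35.762 + 36.886) / 10 = 36.5224
s = sqrt(sum((x - mean)^2)/(n-1)) = 0.91769593
u_A = s / sqrt(n) = 0.91769593 / sqrt(10) = 0.29020093
u_B1 = 0.816 / sqrt(6) = 0.33313061
u_B2 = 0.346 / sqrt(2) = 0.24465895
u_B3 = 0.83 / sqrt(6) = 0.33884608
uc = sqrt(0.29020093^2 + 0.33313061^2 + 0.24465895^2 + 0.33884608^2) = 0.60816712
U = k * uc = 2.58 * 0.60816712
U = 1.5691

1.5691


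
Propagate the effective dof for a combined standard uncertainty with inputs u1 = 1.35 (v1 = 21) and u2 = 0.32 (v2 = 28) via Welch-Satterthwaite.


uc = sqrt(u1^2 + u2^2) = sqrt(1.35^2 + 0.32^2) = 1.3874077
v_eff = uc^4 / (u1^4/v1 + u2^4/v2)
= 1.3874077^4 / (1.35^4/21 + 0.32^4/28)
= 3.7052405 / 0.15854146
v_eff = 23.3708

23.3708


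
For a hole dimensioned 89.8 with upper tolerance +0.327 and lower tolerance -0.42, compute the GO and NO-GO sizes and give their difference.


GO = nominal - lower_tol (smallest hole = maximum material condition)
GO = 89.8 - 0.42 = 89.38
NO-GO = nominal + upper_tol (largest hole = least material condition)
NO-GO = 89.8 + 0.327 = 90.127
spread = NO-GO - GO = 90.127 - 89.38 = 0.7470

0.7470


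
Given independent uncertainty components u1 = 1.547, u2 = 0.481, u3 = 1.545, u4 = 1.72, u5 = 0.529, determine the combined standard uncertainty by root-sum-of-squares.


uc = sqrt(1.547^2 + 0.481^2 + 1.545^2 + 1.72^2 + 0.529^2)
uc = sqrt(8.249836)
uc = 2.8723

2.8723


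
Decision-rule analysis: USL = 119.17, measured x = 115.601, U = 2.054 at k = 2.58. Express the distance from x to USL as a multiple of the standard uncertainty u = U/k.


u = U / k = 2.054 / 2.58 = 0.79612403
margin = |USL - x| = |119.17 - 115.601| = 3.569
z = margin / u = 3.569 / 0.79612403
z = 4.4830

4.4830


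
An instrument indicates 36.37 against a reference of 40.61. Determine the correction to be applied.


Correction = standard - reading
= 40.61 - 36.37
= 4.2400

4.2400


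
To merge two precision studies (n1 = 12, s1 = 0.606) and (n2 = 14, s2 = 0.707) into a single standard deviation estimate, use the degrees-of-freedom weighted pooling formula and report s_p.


s_p = sqrt(((n1-1)*s1^2 + (n2-1)*s2^2) / (n1+n2-2))
numerator = (12-1)*0.606^2 + (14-1)*0.707^2 = 4.039596 + 6.498037 = 10.537633
denominator = 12 + 14 - 2 = 24
s_p^2 = 10.537633 / 24 = 0.43906804
s_p = sqrt(0.43906804) = 0.6626

0.6626


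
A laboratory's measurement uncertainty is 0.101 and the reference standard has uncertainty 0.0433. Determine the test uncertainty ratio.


TUR = u_lab / u_ref
= 0.101 / 0.0433
= 2.3326

2.3326


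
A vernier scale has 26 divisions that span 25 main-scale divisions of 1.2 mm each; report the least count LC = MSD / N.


LC = MSD / n_div
= 1.2 / 26
= 0.0462

0.0462


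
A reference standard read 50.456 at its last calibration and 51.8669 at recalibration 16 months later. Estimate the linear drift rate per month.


rate = (v2 - v1) / months
= (51.8669 - 50.456) / 16
= 1.4109 / 16
= 0.0882

0.0882


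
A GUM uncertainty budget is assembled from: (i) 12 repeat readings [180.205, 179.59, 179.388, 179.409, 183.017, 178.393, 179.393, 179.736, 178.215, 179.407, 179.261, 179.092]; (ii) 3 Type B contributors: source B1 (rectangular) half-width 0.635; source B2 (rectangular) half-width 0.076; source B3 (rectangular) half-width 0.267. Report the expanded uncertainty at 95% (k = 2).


mean = (180.205 + 179.59 + 179.388 + 179.409 + 183.017 + 178.393 + 179.393 + 179.736 + 178.215 + 179.407 + 179.261 + 179.092) / 12 = 179.5921667
s = sqrt(sum((x - mean)^2)/(n-1)) = 1.2048899
u_A = s / sqrt(n) = 1.2048899 / sqrt(12) = 0.34782175
u_B1 = 0.635 / sqrt(3) = 0.36661742
u_B2 = 0.076 / sqrt(3) = 0.04387862
u_B3 = 0.267 / sqrt(3) = 0.15415252
uc = sqrt(0.34782175^2 + 0.36661742^2 + 0.04387862^2 + 0.15415252^2) = 0.53016661
U = k * uc = 2 * 0.53016661
U = 1.0603

1.0603


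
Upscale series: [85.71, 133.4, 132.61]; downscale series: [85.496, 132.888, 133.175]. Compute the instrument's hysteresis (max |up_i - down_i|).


|85.71 - 85.496| = 0.2140
|133.4 - 132.888| = 0.5120
|132.61 - 133.175| = 0.5650
hysteresis = max(diffs) = 0.5650

0.5650


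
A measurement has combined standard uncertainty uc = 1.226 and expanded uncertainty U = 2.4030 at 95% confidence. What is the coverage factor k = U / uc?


k = U / uc
k = 2.4030 / 1.226
k = 1.96

1.96


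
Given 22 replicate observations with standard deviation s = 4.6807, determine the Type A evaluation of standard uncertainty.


u_A = s / sqrt(n)
u_A = 4.6807 / sqrt(22)
u_A = 4.6807 / 4.6904158
u_A = 0.9979

0.9979


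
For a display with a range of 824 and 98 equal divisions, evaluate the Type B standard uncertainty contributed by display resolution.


resolution = range / divisions
resolution = 824 / 98 = 8.4081633
u_res = resolution / (2*sqrt(3))
u_res = 8.4081633 / 3.4641016
u_res = 2.4272

2.4272


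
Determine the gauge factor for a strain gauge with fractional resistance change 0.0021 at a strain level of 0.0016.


GF = (dR/R) / epsilon
= 0.0021 / 0.0016
= 1.3125

1.3125


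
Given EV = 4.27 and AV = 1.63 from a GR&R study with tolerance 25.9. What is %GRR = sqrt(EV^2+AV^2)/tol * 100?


GRR = sqrt(EV^2 + AV^2) = sqrt(4.27^2 + 1.63^2) = 4.5705361
%GRR = GRR / tol * 100 = 4.5705361 / 25.9 * 100
%GRR = 17.6469

17.6469


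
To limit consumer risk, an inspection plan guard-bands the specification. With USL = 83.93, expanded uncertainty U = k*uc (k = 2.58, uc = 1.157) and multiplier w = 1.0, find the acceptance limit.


U = k * uc = 2.58 * 1.157 = 2.98506
guard band g = w * U = 1.0 * 2.98506 = 2.98506
AL = USL - g = 83.93 - 2.98506
AL = 80.9449

80.9449


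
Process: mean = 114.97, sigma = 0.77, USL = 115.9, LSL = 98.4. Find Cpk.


Cpu = (USL - mean) / (3*sigma) = (115.9 - 114.97) / (3*0.77) = 0.4026
Cpl = (mean - LSL) / (3*sigma) = (114.97 - 98.4) / (3*0.77) = 7.1732
Cpk = min(Cpu, Cpl) = 0.4026

0.4026


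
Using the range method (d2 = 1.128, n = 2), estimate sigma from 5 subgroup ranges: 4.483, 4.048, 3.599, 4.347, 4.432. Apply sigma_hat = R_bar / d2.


R_bar = (4.483 + 4.048 + 3.599 + 4.347 + 4.432) / 5
R_bar = 20.909 / 5 = 4.1818
sigma_hat = R_bar / d2 = 4.1818 / 1.128 = 3.7073

3.7073
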